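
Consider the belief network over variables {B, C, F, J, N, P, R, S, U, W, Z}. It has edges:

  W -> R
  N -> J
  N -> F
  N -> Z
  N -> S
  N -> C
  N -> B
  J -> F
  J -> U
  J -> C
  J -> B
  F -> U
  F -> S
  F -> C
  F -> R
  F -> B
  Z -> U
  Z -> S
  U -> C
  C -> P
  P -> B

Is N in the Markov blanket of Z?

N is a parent of Z.
So N ∈ MB(Z).

Yes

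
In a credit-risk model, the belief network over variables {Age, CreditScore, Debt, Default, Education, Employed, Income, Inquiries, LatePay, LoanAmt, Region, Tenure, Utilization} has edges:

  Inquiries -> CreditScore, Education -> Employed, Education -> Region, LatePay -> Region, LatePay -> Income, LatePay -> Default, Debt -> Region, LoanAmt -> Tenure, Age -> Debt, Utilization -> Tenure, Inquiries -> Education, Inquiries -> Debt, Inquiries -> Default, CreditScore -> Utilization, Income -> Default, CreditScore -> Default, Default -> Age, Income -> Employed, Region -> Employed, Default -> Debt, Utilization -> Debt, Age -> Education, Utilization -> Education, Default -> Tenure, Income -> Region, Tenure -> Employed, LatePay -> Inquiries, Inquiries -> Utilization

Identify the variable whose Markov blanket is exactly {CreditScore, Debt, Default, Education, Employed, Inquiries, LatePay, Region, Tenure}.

The target node must have every member of {CreditScore, Debt, Default, Education, Employed, Inquiries, LatePay, Region, Tenure} as a parent, child, or co-parent, and no others.
Parents of Income: LatePay; children: Default, Employed, Region; co-parents: CreditScore, Debt, Education, Inquiries, LatePay, Region, Tenure.
These exactly cover the given set, so the node is Income.

Income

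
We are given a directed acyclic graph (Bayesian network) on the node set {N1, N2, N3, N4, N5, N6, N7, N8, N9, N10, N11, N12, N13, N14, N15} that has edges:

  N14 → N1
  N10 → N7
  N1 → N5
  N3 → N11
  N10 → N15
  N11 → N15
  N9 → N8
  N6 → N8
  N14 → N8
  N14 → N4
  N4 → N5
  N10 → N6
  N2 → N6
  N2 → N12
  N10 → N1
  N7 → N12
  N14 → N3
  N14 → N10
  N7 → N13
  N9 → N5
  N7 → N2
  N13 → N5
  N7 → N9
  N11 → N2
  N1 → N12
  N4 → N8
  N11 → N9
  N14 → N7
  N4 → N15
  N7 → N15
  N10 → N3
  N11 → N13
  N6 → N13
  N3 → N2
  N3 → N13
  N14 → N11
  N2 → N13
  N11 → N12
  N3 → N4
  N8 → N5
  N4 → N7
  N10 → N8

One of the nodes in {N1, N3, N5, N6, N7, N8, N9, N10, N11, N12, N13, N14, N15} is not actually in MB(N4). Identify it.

N12

N4's children: N5, N7, N8, N15.
Pa(N4) = {N3, N14}.
Co-parents of N4 (other parents of its children):
  N7: N10, N14
  N8: N6, N9, N10, N14
  N5: N1, N8, N9, N13
  N15: N7, N10, N11
MB(N4) = {N1, N3, N5, N6, N7, N8, N9, N10, N11, N13, N14, N15}.
N12 is neither a parent, child, nor co-parent of N4, so it does not belong.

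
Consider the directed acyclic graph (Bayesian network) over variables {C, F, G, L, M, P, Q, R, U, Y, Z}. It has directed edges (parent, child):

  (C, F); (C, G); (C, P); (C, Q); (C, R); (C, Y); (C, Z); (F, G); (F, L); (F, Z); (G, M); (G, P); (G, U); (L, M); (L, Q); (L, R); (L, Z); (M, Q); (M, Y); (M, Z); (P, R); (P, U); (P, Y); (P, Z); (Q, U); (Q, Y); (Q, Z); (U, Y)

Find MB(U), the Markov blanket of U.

A node's Markov blanket = Pa ∪ Ch ∪ (parents of Ch other than the node itself).
Ch(U) = {Y}.
Parents of U: G, P, Q.
Co-parents of U (other parents of its children):
  parents(Y) \ {U} = {C, M, P, Q}.
MB(U) = {C, G, M, P, Q, Y}.

{C, G, M, P, Q, Y}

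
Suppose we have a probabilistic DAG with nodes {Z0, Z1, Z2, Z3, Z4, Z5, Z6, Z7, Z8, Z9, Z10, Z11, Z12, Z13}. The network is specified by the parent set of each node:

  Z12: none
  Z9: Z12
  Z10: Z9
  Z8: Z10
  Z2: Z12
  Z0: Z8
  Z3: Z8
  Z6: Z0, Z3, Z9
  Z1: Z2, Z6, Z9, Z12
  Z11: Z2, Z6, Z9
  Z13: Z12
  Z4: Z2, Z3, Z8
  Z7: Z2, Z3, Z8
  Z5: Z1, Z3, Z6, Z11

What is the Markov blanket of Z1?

{Z2, Z3, Z5, Z6, Z9, Z11, Z12}

By definition, MB(Z1) is built from Z1's parents, Z1's children, and the co-parents of Z1.
Z1's parents: Z2, Z6, Z9, Z12.
Z1 has child Z5.
Other parents of Z1's children:
  Z5: Z3, Z6, Z11
Union: {Z2, Z6, Z9, Z12} ∪ {Z5} ∪ {Z3, Z6, Z11} = {Z2, Z3, Z5, Z6, Z9, Z11, Z12}.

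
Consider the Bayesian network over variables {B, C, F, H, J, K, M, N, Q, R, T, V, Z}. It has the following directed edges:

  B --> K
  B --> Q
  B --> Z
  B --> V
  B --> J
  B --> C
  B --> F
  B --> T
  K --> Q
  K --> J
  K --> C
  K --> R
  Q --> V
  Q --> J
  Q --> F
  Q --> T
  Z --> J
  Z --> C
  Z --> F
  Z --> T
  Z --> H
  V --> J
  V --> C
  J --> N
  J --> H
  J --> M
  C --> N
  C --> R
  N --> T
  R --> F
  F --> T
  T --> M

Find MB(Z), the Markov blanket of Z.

Pa(Z) = {B}.
Z's children: C, F, H, J, T.
For each child, the remaining parents (spouses of Z):
  J's other parents are B, K, Q, V.
  C's other parents are B, K, V.
  parents(F) \ {Z} = {B, Q, R}.
  parents(T) \ {Z} = {B, F, N, Q}.
  H's other parent is J.
Taking the union gives {B, C, F, H, J, K, N, Q, R, T, V}.

{B, C, F, H, J, K, N, Q, R, T, V}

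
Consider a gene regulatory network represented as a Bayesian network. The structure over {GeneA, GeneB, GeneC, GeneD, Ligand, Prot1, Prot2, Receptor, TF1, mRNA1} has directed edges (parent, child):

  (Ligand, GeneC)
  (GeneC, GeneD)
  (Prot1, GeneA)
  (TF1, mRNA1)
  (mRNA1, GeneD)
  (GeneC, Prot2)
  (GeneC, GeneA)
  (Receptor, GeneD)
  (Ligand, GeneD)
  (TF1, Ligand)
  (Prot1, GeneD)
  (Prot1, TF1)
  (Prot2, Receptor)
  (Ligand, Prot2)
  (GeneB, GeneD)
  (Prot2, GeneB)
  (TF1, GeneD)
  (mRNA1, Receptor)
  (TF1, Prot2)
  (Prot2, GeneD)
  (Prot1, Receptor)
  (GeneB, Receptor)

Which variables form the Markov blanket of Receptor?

{GeneB, GeneC, GeneD, Ligand, Prot1, Prot2, TF1, mRNA1}

By definition, MB(Receptor) is built from Receptor's parents, Receptor's children, and the co-parents of Receptor.
Parents of Receptor: GeneB, Prot1, Prot2, mRNA1.
Ch(Receptor) = {GeneD}.
Parents of each child, excluding Receptor:
  GeneD also has parents GeneB, GeneC, Ligand, Prot1, Prot2, TF1, mRNA1.
MB(Receptor) = {GeneB, GeneC, GeneD, Ligand, Prot1, Prot2, TF1, mRNA1}.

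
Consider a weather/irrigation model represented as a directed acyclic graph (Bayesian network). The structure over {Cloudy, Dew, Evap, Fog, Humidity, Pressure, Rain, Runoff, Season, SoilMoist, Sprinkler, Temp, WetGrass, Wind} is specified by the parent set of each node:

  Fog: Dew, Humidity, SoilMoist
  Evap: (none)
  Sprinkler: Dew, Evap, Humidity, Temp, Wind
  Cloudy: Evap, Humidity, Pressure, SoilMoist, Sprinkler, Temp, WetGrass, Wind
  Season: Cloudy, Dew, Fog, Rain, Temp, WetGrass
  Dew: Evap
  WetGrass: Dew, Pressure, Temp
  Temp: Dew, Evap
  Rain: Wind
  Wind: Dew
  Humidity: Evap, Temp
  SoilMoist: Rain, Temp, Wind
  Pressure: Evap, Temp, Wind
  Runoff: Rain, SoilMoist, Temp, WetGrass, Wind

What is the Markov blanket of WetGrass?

{Cloudy, Dew, Evap, Fog, Humidity, Pressure, Rain, Runoff, Season, SoilMoist, Sprinkler, Temp, Wind}

WetGrass's children: Cloudy, Runoff, Season.
Parents of WetGrass: Dew, Pressure, Temp.
For each child, the remaining parents (spouses of WetGrass):
  Cloudy also has parents Evap, Humidity, Pressure, SoilMoist, Sprinkler, Temp, Wind.
  Runoff's other parents are Rain, SoilMoist, Temp, Wind.
  Season also has parents Cloudy, Dew, Fog, Rain, Temp.
Taking the union gives {Cloudy, Dew, Evap, Fog, Humidity, Pressure, Rain, Runoff, Season, SoilMoist, Sprinkler, Temp, Wind}.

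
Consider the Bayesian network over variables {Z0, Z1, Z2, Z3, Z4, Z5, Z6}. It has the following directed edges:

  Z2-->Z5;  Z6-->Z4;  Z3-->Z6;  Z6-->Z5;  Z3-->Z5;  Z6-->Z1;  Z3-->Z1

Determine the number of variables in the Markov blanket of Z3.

4

A node's Markov blanket = Pa ∪ Ch ∪ (parents of Ch other than the node itself).
Z3 has no parents.
Z3 has children Z1, Z5, Z6.
Co-parents of Z3 (other parents of its children):
  Z6: —
  Z1: Z6
  Z5: Z2, Z6
MB(Z3) = {Z1, Z2, Z5, Z6}, which has 4 nodes.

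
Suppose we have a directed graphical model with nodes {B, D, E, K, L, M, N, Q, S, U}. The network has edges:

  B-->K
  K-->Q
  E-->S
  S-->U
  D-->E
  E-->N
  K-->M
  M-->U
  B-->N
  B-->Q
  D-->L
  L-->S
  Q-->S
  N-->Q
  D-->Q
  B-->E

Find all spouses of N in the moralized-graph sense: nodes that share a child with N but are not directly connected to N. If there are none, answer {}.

{D, K}

Children of N: Q.
  Q: B, D, K
Excluding nodes already adjacent to N (B, E, Q), the co-parent-only contribution is {D, K}.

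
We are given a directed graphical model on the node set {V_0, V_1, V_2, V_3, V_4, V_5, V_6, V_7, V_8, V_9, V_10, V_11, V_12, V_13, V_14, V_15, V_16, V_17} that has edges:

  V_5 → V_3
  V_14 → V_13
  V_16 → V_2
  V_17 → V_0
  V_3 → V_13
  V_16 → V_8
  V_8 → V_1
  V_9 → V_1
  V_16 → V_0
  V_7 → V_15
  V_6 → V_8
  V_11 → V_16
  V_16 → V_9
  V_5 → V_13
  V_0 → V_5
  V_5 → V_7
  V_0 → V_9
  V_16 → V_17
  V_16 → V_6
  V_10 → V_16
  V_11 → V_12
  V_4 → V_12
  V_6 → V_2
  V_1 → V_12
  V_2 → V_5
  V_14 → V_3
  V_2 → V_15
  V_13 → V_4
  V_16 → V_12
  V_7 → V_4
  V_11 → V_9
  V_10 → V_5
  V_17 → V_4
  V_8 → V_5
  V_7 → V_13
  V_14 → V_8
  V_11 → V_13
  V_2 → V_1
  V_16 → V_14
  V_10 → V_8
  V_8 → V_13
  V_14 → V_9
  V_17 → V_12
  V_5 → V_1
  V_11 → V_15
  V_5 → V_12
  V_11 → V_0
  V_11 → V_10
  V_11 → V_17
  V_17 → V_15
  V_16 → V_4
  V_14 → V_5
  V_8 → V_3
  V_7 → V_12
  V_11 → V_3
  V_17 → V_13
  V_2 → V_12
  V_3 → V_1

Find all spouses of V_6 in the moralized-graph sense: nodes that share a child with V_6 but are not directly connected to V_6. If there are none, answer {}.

Children of V_6: V_2, V_8.
  parents(V_8) \ {V_6} = {V_10, V_14, V_16}.
  V_2's other parent is V_16.
Excluding nodes already adjacent to V_6 (V_2, V_8, V_16), the co-parent-only contribution is {V_10, V_14}.

{V_10, V_14}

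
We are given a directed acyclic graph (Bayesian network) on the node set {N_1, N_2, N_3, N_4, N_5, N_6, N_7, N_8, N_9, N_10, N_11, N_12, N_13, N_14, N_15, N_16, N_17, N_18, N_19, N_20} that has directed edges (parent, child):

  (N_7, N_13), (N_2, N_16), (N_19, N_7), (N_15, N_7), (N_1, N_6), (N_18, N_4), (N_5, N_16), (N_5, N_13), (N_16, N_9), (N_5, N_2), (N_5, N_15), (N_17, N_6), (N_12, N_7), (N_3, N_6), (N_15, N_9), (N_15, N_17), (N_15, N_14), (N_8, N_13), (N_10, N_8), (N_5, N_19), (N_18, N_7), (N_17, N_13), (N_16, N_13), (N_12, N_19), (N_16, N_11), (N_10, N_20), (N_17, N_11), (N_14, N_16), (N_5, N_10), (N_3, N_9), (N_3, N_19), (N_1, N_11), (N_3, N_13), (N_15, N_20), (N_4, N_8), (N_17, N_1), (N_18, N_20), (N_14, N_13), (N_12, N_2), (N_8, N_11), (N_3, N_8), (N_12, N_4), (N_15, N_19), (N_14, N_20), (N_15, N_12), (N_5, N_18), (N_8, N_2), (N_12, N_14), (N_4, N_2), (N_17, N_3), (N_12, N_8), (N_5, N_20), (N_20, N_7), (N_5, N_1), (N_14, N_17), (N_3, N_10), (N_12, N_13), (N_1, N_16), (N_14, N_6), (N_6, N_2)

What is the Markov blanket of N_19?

{N_3, N_5, N_7, N_12, N_15, N_18, N_20}

Ch(N_19) = {N_7}.
N_19's parents: N_3, N_5, N_12, N_15.
For each child, the remaining parents (spouses of N_19):
  N_7: N_12, N_15, N_18, N_20
Union: {N_3, N_5, N_12, N_15} ∪ {N_7} ∪ {N_12, N_15, N_18, N_20} = {N_3, N_5, N_7, N_12, N_15, N_18, N_20}.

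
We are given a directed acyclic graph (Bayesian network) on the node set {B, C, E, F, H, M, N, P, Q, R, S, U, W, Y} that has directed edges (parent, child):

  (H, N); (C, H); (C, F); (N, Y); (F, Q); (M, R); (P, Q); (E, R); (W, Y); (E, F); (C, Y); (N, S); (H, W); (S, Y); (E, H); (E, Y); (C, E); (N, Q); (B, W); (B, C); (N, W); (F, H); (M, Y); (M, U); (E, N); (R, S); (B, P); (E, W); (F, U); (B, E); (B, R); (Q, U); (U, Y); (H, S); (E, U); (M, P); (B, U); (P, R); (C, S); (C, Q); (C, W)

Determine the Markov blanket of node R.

Ch(R) = {S}.
Parents of R: B, E, M, P.
Co-parents of R (other parents of its children):
  S's other parents are C, H, N.
MB(R) = {B, C, E, H, M, N, P, S}.

{B, C, E, H, M, N, P, S}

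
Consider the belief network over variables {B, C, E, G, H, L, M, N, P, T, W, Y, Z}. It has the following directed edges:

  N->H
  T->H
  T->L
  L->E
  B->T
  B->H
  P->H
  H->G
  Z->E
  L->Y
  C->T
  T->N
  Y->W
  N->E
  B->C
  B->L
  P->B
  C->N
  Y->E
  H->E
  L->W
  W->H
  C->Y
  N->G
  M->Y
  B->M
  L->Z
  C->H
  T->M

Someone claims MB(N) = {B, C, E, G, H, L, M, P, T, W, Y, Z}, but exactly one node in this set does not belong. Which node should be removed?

M

A node's Markov blanket = Pa ∪ Ch ∪ (parents of Ch other than the node itself).
N has parents C, T.
N has children E, G, H.
Parents of each child, excluding N:
  H: B, C, P, T, W
  G: H
  E: H, L, Y, Z
MB(N) = {B, C, E, G, H, L, P, T, W, Y, Z}.
M is neither a parent, child, nor co-parent of N, so it does not belong.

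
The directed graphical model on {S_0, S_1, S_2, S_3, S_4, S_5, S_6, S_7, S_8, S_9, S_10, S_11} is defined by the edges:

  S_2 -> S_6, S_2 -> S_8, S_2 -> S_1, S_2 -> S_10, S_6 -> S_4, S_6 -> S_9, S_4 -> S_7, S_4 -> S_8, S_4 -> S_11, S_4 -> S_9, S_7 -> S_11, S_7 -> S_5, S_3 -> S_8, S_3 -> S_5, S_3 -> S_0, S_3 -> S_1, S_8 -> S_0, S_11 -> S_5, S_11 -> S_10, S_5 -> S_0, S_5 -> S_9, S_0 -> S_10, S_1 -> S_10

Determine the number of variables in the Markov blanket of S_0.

Pa(S_0) = {S_3, S_5, S_8}.
S_0 has child S_10.
Other parents of S_0's children:
  S_10's other parents are S_1, S_2, S_11.
MB(S_0) = {S_1, S_2, S_3, S_5, S_8, S_10, S_11}, which has 7 nodes.

7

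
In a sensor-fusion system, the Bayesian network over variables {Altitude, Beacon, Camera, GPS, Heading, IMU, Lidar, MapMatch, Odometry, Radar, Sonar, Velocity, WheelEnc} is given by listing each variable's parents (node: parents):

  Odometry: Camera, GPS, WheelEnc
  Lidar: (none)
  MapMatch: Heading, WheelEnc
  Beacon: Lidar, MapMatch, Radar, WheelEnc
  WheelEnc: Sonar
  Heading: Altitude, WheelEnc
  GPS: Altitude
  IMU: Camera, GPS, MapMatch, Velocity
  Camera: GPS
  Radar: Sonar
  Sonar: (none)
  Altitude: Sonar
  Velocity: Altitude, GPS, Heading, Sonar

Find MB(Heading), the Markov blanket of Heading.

{Altitude, GPS, MapMatch, Sonar, Velocity, WheelEnc}

Heading's children: MapMatch, Velocity.
Pa(Heading) = {Altitude, WheelEnc}.
For each child, the remaining parents (spouses of Heading):
  Velocity: Altitude, GPS, Sonar
  MapMatch: WheelEnc
So the Markov blanket of Heading is {Altitude, GPS, MapMatch, Sonar, Velocity, WheelEnc}.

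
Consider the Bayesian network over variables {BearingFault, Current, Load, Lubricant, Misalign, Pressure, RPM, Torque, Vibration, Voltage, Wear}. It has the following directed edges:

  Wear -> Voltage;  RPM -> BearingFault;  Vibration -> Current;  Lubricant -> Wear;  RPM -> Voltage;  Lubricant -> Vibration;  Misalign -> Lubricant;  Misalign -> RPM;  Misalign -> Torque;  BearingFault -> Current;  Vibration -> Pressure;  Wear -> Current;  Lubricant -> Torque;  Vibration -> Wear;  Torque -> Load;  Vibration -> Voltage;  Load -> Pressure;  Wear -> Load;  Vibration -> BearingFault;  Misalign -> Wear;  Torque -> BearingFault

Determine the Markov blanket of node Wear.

By definition, MB(Wear) is built from Wear's parents, Wear's children, and the co-parents of Wear.
Ch(Wear) = {Current, Load, Voltage}.
Pa(Wear) = {Lubricant, Misalign, Vibration}.
Parents of each child, excluding Wear:
  Load: Torque
  Voltage: RPM, Vibration
  Current: BearingFault, Vibration
So the Markov blanket of Wear is {BearingFault, Current, Load, Lubricant, Misalign, RPM, Torque, Vibration, Voltage}.

{BearingFault, Current, Load, Lubricant, Misalign, RPM, Torque, Vibration, Voltage}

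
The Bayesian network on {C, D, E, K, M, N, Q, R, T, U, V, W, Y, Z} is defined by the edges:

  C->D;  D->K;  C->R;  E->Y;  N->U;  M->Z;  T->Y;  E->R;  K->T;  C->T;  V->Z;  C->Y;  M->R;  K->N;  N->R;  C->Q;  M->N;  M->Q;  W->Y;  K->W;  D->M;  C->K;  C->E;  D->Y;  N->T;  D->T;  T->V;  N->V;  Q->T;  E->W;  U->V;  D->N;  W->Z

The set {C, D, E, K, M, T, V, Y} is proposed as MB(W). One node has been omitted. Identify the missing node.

The Markov blanket of a node is its parents, its children, and the other parents of its children.
Ch(W) = {Y, Z}.
Parents of W: E, K.
Other parents of W's children:
  Y's other parents are C, D, E, T.
  Z also has parents M, V.
MB(W) = {C, D, E, K, M, T, V, Y, Z}.
Comparing with the claimed set, Z is missing.

Z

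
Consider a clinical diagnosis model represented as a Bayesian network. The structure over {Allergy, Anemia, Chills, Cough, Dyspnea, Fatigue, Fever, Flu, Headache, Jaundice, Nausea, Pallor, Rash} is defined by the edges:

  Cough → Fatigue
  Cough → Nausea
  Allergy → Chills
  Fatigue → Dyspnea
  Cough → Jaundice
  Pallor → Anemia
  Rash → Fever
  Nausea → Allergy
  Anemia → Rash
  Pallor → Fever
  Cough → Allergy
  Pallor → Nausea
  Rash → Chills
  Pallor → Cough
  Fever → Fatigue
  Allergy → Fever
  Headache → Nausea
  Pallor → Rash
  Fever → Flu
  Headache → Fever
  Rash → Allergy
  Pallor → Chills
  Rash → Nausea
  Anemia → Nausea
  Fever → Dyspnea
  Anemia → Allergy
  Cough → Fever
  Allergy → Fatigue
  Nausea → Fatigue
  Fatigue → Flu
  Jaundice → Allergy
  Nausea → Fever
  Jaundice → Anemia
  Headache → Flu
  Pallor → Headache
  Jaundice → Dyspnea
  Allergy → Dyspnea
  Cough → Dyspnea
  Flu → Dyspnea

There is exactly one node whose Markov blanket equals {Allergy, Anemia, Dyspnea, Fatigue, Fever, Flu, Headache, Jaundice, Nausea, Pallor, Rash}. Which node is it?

The target node must have every member of {Allergy, Anemia, Dyspnea, Fatigue, Fever, Flu, Headache, Jaundice, Nausea, Pallor, Rash} as a parent, child, or co-parent, and no others.
Parents of Cough: Pallor; children: Allergy, Dyspnea, Fatigue, Fever, Jaundice, Nausea; co-parents: Allergy, Anemia, Fatigue, Fever, Flu, Headache, Jaundice, Nausea, Pallor, Rash.
These exactly cover the given set, so the node is Cough.

Cough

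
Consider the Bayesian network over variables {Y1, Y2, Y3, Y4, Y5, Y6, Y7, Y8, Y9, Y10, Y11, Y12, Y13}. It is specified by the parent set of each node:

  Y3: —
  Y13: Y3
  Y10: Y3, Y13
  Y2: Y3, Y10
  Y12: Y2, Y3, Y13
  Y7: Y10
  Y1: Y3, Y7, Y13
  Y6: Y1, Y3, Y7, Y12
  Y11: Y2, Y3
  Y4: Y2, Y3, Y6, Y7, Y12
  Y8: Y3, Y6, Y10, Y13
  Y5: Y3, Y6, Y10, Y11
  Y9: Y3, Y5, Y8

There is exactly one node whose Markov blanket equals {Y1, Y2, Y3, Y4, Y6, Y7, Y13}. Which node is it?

Y12

The target node must have every member of {Y1, Y2, Y3, Y4, Y6, Y7, Y13} as a parent, child, or co-parent, and no others.
Parents of Y12: Y2, Y3, Y13; children: Y4, Y6; co-parents: Y1, Y2, Y3, Y6, Y7.
These exactly cover the given set, so the node is Y12.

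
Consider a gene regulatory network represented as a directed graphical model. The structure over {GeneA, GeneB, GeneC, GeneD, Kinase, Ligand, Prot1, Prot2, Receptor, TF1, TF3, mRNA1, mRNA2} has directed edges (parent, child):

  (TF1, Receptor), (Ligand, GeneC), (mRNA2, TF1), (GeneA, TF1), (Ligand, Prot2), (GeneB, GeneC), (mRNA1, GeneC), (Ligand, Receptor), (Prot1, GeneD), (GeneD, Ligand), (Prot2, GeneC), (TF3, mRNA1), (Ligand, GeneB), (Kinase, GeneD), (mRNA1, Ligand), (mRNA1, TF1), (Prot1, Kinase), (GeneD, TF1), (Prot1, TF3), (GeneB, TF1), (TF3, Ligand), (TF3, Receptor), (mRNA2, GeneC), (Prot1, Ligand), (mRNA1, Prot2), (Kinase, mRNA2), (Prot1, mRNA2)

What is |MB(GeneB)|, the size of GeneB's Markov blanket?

GeneB's parents: Ligand.
Children of GeneB: GeneC, TF1.
Parents of each child, excluding GeneB:
  GeneC: Ligand, Prot2, mRNA1, mRNA2
  TF1: GeneA, GeneD, mRNA1, mRNA2
MB(GeneB) = {GeneA, GeneC, GeneD, Ligand, Prot2, TF1, mRNA1, mRNA2}, which has 8 nodes.

8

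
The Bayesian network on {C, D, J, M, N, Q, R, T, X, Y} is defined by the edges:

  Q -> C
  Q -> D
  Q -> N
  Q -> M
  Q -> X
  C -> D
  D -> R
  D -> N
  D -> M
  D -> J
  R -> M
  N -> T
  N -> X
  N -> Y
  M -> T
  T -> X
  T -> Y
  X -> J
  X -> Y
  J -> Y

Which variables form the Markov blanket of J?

By definition, MB(J) is built from J's parents, J's children, and the co-parents of J.
Pa(J) = {D, X}.
Ch(J) = {Y}.
Co-parents of J (other parents of its children):
  Y also has parents N, T, X.
MB(J) = {D, N, T, X, Y}.

{D, N, T, X, Y}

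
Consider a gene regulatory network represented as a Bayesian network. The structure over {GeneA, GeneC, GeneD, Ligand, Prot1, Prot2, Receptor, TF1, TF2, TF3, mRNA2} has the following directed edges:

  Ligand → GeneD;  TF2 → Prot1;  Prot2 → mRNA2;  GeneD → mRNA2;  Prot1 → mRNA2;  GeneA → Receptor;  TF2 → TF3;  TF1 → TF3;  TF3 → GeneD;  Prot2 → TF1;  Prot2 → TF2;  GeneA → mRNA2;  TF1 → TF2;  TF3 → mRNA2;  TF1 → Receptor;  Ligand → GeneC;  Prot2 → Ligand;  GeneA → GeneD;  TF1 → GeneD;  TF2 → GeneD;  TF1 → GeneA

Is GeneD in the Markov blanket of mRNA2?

GeneD is a parent of mRNA2.
So GeneD ∈ MB(mRNA2).

Yes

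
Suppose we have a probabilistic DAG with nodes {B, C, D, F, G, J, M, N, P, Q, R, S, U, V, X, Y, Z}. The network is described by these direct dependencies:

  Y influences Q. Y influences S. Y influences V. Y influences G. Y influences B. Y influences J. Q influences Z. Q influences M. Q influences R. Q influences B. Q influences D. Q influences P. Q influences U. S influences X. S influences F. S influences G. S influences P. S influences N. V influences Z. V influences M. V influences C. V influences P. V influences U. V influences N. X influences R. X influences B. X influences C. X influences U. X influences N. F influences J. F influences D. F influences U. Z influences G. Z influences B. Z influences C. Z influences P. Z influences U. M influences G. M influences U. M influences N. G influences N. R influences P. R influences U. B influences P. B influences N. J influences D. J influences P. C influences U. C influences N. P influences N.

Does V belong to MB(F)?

Yes

V is a co-parent of F: both are parents of U.
So V ∈ MB(F).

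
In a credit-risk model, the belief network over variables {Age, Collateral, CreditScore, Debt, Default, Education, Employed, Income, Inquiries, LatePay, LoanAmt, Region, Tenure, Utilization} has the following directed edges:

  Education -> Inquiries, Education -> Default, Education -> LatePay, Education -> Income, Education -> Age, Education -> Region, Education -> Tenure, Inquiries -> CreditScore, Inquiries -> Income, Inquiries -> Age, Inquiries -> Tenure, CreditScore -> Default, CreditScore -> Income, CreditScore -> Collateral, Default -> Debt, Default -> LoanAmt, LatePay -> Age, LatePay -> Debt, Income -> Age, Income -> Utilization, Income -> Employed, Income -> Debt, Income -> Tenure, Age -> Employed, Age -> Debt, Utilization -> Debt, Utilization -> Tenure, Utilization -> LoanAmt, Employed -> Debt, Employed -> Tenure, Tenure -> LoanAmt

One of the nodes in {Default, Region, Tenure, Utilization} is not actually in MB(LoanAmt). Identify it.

Region

LoanAmt's parents: Default, Tenure, Utilization.
LoanAmt's children: none.
With no children, LoanAmt has no spouses; the co-parent set is empty.
MB(LoanAmt) = {Default, Tenure, Utilization}.
Region is neither a parent, child, nor co-parent of LoanAmt, so it does not belong.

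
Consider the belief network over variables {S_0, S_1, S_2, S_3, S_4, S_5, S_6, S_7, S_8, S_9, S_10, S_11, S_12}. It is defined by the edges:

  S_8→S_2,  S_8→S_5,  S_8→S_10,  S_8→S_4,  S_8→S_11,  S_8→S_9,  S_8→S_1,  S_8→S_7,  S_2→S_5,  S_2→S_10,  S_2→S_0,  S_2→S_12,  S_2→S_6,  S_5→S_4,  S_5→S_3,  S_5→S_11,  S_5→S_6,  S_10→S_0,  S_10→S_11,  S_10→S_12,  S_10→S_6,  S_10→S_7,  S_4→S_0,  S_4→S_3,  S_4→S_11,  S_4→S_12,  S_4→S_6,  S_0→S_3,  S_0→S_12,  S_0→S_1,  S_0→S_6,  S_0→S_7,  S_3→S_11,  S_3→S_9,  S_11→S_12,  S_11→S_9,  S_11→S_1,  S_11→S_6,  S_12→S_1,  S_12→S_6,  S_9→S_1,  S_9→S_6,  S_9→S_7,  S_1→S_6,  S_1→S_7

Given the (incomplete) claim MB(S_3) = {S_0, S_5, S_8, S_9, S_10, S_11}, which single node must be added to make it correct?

S_4

A node's Markov blanket = Pa ∪ Ch ∪ (parents of Ch other than the node itself).
Pa(S_3) = {S_0, S_4, S_5}.
Ch(S_3) = {S_9, S_11}.
Co-parents of S_3 (other parents of its children):
  parents(S_11) \ {S_3} = {S_4, S_5, S_8, S_10}.
  S_9 also has parents S_8, S_11.
MB(S_3) = {S_0, S_4, S_5, S_8, S_9, S_10, S_11}.
Comparing with the claimed set, S_4 is missing.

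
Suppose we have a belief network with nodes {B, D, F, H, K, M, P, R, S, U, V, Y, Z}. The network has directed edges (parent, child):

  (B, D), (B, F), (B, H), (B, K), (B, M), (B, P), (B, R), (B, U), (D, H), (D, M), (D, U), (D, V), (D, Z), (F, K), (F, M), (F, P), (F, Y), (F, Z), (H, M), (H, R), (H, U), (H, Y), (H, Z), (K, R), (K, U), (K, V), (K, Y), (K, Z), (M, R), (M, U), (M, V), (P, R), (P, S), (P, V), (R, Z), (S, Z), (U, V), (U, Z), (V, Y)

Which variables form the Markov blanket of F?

Recall MB(v) = parents ∪ children ∪ spouses, where spouses are the other parents of v's children.
Pa(F) = {B}.
Ch(F) = {K, M, P, Y, Z}.
Co-parents of F (other parents of its children):
  K: B
  M: B, D, H
  P: B
  Y: H, K, V
  Z: D, H, K, R, S, U
MB(F) = {B, D, H, K, M, P, R, S, U, V, Y, Z}.

{B, D, H, K, M, P, R, S, U, V, Y, Z}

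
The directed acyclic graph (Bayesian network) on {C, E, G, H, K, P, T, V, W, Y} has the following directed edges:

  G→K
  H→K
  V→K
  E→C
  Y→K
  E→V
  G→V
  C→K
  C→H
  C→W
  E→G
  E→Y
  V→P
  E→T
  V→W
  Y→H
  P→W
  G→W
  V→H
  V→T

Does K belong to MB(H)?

K is a child of H.
So K ∈ MB(H).

Yes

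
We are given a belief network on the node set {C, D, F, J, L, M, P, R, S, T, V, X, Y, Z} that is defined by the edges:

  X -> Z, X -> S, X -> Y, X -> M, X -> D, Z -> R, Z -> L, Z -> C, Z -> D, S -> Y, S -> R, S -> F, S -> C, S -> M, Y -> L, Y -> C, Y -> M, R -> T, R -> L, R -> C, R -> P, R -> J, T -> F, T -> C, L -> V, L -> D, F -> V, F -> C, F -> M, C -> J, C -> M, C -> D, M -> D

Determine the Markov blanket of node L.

{C, D, F, M, R, V, X, Y, Z}

A node's Markov blanket = Pa ∪ Ch ∪ (parents of Ch other than the node itself).
Parents of L: R, Y, Z.
L has children D, V.
Parents of each child, excluding L:
  V's other parent is F.
  D's other parents are C, M, X, Z.
So the Markov blanket of L is {C, D, F, M, R, V, X, Y, Z}.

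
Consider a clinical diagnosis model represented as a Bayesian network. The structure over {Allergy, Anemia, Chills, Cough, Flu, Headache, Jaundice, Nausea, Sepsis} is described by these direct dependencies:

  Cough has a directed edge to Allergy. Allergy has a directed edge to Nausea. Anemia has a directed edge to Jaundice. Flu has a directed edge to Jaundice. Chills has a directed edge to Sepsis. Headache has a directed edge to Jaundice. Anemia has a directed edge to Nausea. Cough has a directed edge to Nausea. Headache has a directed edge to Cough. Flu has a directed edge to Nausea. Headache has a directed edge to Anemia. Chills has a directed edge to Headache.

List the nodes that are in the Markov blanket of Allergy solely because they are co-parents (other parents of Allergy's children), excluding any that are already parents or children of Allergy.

Children of Allergy: Nausea.
  Nausea: Anemia, Cough, Flu
Excluding nodes already adjacent to Allergy (Cough, Nausea), the co-parent-only contribution is {Anemia, Flu}.

{Anemia, Flu}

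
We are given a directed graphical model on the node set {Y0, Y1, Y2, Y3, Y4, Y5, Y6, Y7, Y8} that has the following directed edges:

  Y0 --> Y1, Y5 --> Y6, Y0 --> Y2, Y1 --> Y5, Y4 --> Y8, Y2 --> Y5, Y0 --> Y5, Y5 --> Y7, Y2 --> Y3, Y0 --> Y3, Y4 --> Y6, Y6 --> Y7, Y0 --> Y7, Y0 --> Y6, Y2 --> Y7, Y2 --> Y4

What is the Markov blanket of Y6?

Y6 has parents Y0, Y4, Y5.
Y6 has child Y7.
Other parents of Y6's children:
  Y7 also has parents Y0, Y2, Y5.
Taking the union gives {Y0, Y2, Y4, Y5, Y7}.

{Y0, Y2, Y4, Y5, Y7}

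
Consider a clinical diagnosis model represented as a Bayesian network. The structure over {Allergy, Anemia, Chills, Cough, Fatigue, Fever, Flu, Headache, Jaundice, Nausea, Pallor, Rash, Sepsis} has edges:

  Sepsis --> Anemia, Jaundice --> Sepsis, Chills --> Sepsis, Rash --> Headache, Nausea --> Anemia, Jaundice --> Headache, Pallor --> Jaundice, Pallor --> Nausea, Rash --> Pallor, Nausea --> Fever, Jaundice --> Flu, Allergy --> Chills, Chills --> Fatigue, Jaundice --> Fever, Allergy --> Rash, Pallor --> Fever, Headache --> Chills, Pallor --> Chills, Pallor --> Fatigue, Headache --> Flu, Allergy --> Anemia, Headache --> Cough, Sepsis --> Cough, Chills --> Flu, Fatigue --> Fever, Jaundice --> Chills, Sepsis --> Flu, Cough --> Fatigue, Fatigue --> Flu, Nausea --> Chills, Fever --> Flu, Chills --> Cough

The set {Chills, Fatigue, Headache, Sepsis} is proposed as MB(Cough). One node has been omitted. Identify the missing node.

Recall MB(v) = parents ∪ children ∪ spouses, where spouses are the other parents of v's children.
Cough's parents: Chills, Headache, Sepsis.
Cough has child Fatigue.
Parents of each child, excluding Cough:
  Fatigue: Chills, Pallor
MB(Cough) = {Chills, Fatigue, Headache, Pallor, Sepsis}.
Comparing with the claimed set, Pallor is missing.

Pallor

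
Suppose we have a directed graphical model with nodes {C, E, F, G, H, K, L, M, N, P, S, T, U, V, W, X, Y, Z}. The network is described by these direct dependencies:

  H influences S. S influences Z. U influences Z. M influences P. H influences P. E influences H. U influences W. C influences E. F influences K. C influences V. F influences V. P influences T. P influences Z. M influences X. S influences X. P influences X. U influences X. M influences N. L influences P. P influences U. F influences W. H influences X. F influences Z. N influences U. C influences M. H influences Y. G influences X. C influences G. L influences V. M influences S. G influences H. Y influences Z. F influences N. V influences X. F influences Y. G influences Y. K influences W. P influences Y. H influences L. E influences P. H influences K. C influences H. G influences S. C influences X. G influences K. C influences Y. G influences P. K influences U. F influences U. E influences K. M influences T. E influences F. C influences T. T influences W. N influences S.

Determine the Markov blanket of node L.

The Markov blanket of a node is its parents, its children, and the other parents of its children.
Pa(L) = {H}.
Ch(L) = {P, V}.
Other parents of L's children:
  P's other parents are E, G, H, M.
  parents(V) \ {L} = {C, F}.
Union: {H} ∪ {P, V} ∪ {C, E, F, G, H, M} = {C, E, F, G, H, M, P, V}.

{C, E, F, G, H, M, P, V}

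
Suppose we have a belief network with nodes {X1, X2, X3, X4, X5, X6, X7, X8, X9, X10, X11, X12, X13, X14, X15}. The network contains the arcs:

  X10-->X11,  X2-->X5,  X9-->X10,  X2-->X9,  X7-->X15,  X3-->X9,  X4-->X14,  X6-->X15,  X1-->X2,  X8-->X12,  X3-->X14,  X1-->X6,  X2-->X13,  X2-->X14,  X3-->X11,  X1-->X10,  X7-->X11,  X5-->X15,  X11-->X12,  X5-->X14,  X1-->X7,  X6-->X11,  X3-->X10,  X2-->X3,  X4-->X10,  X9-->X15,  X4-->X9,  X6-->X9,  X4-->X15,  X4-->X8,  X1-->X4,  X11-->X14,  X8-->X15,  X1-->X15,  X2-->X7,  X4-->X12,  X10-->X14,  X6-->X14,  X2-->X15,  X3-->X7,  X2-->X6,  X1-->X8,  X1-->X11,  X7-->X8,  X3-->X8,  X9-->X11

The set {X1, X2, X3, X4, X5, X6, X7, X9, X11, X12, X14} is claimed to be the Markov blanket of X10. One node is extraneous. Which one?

X12

X10 has children X11, X14.
X10 has parents X1, X3, X4, X9.
Other parents of X10's children:
  parents(X11) \ {X10} = {X1, X3, X6, X7, X9}.
  X14's other parents are X2, X3, X4, X5, X6, X11.
MB(X10) = {X1, X2, X3, X4, X5, X6, X7, X9, X11, X14}.
X12 is neither a parent, child, nor co-parent of X10, so it does not belong.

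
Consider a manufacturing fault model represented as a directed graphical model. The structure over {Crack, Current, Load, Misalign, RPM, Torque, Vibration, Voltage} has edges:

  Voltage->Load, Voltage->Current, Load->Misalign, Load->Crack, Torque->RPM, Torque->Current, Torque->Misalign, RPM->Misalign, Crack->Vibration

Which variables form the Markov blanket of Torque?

{Current, Load, Misalign, RPM, Voltage}

The Markov blanket of a node is its parents, its children, and the other parents of its children.
Children of Torque: Current, Misalign, RPM.
Parents of Torque: none.
Co-parents of Torque (other parents of its children):
  RPM: no additional parents.
  parents(Current) \ {Torque} = {Voltage}.
  parents(Misalign) \ {Torque} = {Load, RPM}.
Taking the union gives {Current, Load, Misalign, RPM, Voltage}.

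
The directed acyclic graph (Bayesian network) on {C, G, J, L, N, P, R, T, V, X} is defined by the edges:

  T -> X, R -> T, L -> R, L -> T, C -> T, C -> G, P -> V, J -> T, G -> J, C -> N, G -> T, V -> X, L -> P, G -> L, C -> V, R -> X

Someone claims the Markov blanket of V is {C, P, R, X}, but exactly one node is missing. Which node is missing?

By definition, MB(V) is built from V's parents, V's children, and the co-parents of V.
V has parents C, P.
V has child X.
For each child, the remaining parents (spouses of V):
  X also has parents R, T.
MB(V) = {C, P, R, T, X}.
Comparing with the claimed set, T is missing.

T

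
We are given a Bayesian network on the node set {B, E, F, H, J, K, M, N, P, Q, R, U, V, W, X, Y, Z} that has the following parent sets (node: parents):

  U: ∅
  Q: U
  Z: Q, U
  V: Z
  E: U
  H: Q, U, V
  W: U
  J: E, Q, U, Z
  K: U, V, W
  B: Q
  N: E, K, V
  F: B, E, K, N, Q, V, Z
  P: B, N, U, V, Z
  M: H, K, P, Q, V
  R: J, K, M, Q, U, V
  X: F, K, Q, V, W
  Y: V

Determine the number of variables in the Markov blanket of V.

16

V's parents: Z.
V has children F, H, K, M, N, P, R, X, Y.
Other parents of V's children:
  parents(H) \ {V} = {Q, U}.
  K's other parents are U, W.
  N's other parents are E, K.
  parents(F) \ {V} = {B, E, K, N, Q, Z}.
  P's other parents are B, N, U, Z.
  parents(M) \ {V} = {H, K, P, Q}.
  R also has parents J, K, M, Q, U.
  parents(X) \ {V} = {F, K, Q, W}.
  Y: no additional parents.
MB(V) = {B, E, F, H, J, K, M, N, P, Q, R, U, W, X, Y, Z}, which has 16 nodes.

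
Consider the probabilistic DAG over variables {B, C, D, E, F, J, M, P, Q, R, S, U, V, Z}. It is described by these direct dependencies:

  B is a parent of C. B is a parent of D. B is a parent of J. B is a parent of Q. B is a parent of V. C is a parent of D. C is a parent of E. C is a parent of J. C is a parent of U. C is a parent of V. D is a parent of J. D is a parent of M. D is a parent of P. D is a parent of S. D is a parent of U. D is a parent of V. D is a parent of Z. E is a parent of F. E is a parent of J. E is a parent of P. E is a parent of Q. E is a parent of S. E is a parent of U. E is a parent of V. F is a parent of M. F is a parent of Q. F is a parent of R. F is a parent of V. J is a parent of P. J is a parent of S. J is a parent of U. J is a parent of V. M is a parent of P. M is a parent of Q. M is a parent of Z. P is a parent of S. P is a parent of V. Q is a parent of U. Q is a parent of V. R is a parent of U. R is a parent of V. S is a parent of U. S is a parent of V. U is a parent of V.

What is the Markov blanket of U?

{B, C, D, E, F, J, P, Q, R, S, V}

U has parents C, D, E, J, Q, R, S.
U's children: V.
Parents of each child, excluding U:
  V also has parents B, C, D, E, F, J, P, Q, R, S.
Union: {C, D, E, J, Q, R, S} ∪ {V} ∪ {B, C, D, E, F, J, P, Q, R, S} = {B, C, D, E, F, J, P, Q, R, S, V}.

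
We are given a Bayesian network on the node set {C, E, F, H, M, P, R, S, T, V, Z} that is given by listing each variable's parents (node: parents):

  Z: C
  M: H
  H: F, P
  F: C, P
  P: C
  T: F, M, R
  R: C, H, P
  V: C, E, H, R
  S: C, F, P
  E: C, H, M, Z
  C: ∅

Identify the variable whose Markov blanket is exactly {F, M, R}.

T

The target node must have every member of {F, M, R} as a parent, child, or co-parent, and no others.
Parents of T: F, M, R; children: none; co-parents: none.
These exactly cover the given set, so the node is T.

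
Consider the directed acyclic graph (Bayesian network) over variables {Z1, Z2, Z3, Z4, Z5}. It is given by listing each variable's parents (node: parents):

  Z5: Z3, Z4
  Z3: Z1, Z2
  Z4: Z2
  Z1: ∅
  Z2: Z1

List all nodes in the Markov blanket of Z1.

{Z2, Z3}

A node's Markov blanket = Pa ∪ Ch ∪ (parents of Ch other than the node itself).
Z1 has children Z2, Z3.
Z1 has no parents.
Other parents of Z1's children:
  Z2: no additional parents.
  Z3's other parent is Z2.
Taking the union gives {Z2, Z3}.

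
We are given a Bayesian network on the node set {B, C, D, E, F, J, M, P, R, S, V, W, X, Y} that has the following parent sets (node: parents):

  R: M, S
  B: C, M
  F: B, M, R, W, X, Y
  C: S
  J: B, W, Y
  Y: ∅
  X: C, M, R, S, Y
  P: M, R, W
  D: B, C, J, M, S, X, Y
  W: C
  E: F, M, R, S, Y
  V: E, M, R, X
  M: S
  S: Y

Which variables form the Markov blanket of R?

{B, C, E, F, M, P, S, V, W, X, Y}

By definition, MB(R) is built from R's parents, R's children, and the co-parents of R.
R has children E, F, P, V, X.
R's parents: M, S.
For each child, the remaining parents (spouses of R):
  X also has parents C, M, S, Y.
  F also has parents B, M, W, X, Y.
  P's other parents are M, W.
  parents(E) \ {R} = {F, M, S, Y}.
  V's other parents are E, M, X.
Union: {M, S} ∪ {E, F, P, V, X} ∪ {B, C, E, F, M, S, W, X, Y} = {B, C, E, F, M, P, S, V, W, X, Y}.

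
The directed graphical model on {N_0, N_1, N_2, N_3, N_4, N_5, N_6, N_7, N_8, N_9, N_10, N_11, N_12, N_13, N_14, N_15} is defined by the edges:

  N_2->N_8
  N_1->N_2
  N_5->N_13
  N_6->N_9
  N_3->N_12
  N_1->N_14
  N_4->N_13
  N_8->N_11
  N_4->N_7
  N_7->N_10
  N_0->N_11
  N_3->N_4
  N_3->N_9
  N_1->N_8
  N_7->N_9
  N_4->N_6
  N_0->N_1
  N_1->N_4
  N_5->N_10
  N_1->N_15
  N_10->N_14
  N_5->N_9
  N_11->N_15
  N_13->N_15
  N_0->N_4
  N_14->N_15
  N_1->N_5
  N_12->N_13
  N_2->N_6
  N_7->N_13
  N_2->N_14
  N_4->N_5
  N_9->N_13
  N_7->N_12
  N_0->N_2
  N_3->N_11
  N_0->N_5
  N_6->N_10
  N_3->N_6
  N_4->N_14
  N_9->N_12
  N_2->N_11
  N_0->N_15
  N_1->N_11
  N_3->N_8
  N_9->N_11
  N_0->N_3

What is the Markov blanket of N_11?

{N_0, N_1, N_2, N_3, N_8, N_9, N_13, N_14, N_15}

Ch(N_11) = {N_15}.
Pa(N_11) = {N_0, N_1, N_2, N_3, N_8, N_9}.
For each child, the remaining parents (spouses of N_11):
  N_15's other parents are N_0, N_1, N_13, N_14.
So the Markov blanket of N_11 is {N_0, N_1, N_2, N_3, N_8, N_9, N_13, N_14, N_15}.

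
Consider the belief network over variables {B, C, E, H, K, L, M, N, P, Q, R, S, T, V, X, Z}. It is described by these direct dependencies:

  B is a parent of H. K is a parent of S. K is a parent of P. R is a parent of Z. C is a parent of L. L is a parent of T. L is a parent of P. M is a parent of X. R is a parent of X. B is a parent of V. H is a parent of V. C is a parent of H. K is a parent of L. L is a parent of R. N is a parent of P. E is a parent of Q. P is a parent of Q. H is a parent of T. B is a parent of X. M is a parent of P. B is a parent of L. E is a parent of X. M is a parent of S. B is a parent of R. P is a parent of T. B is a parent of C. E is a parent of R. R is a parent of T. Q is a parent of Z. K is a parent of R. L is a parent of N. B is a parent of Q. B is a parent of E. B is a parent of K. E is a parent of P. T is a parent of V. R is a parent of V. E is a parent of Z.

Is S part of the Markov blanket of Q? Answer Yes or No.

Q's parents: B, E, P.
Ch(Q) = {Z}.
Parents of each child, excluding Q:
  parents(Z) \ {Q} = {E, R}.
MB(Q) = {B, E, P, R, Z}; S is not in this set.

No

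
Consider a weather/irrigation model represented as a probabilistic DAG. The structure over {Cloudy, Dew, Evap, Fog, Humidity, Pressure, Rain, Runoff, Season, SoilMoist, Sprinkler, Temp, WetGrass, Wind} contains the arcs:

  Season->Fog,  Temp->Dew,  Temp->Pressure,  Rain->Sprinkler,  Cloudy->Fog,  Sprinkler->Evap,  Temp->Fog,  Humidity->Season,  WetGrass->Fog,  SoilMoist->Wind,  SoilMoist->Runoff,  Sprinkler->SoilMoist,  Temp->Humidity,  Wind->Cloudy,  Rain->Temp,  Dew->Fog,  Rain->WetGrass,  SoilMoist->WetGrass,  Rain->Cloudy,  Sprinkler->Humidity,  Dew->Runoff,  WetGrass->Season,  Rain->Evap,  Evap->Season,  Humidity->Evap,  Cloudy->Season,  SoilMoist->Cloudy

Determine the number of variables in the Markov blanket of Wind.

3

Children of Wind: Cloudy.
Wind's parents: SoilMoist.
Other parents of Wind's children:
  Cloudy: Rain, SoilMoist
MB(Wind) = {Cloudy, Rain, SoilMoist}, which has 3 nodes.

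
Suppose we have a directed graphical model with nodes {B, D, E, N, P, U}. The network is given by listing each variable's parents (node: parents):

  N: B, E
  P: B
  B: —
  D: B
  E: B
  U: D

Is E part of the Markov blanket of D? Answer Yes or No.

No

Parents of D: B.
Ch(D) = {U}.
Other parents of D's children:
  U: —
MB(D) = {B, U}; E is not in this set.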